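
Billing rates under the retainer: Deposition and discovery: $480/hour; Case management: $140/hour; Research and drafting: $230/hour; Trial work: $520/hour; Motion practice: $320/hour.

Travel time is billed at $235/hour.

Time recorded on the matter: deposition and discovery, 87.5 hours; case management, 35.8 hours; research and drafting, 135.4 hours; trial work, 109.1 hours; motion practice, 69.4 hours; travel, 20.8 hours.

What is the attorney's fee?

Deposition and discovery: 87.5 × $480 = $42,000.00
Case management: 35.8 × $140 = $5,012.00
Research and drafting: 135.4 × $230 = $31,142.00
Trial work: 109.1 × $520 = $56,732.00
Motion practice: 69.4 × $320 = $22,208.00
Subtotal: $42,000.00 + $5,012.00 + $31,142.00 + $56,732.00 + $22,208.00 = $157,094.00
Travel: 20.8 × $235 = $4,888.00
Total: $157,094.00 + $4,888.00 = $161,982.00

$161,982.00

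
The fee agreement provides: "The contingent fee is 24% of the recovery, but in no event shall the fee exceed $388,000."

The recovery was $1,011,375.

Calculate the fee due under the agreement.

24% of $1,011,375 = $242,730.00
That is under the $388,000 cap.

$242,730.00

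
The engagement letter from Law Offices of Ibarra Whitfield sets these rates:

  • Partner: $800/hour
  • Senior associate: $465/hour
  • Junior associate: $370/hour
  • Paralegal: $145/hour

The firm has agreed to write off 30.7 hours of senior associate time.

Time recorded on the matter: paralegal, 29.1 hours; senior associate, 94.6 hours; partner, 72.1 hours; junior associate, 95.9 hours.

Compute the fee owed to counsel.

Partner: 72.1 × $800 = $57,680.00
Senior associate: 94.6 × $465 = $43,989.00
Junior associate: 95.9 × $370 = $35,483.00
Paralegal: 29.1 × $145 = $4,219.50
Subtotal: $141,371.50
Write-off: 30.7 × $465 = $14,275.50
Total: $141,371.50 − $14,275.50 = $127,096.00

$127,096.00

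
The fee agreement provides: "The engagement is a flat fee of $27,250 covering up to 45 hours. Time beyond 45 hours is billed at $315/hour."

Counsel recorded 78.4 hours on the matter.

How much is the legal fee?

$37,771.00

Flat fee: $27,250.00
Excess hours: 78.4 − 45 = 33.4
Overrun: 33.4 × $315 = $10,521.00
Total: $27,250.00 + $10,521.00 = $37,771.00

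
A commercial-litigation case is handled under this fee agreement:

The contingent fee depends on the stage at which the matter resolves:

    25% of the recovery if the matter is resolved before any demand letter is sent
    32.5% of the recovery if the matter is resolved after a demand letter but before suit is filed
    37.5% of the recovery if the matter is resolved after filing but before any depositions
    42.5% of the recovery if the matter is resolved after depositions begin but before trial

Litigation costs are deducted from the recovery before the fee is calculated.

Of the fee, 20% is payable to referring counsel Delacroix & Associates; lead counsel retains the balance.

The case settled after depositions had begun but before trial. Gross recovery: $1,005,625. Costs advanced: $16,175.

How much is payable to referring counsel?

$84,103.25

Fee base (net of costs): $1,005,625 − $16,175 = $989,450
The matter settled after depositions had begun but before trial, so the 42.5% rate applies.
$989,450 × 42.5% = $420,516.25
Referral share: 20% of $420,516.25 = $84,103.25; lead counsel retains $420,516.25 − $84,103.25 = $336,413.00.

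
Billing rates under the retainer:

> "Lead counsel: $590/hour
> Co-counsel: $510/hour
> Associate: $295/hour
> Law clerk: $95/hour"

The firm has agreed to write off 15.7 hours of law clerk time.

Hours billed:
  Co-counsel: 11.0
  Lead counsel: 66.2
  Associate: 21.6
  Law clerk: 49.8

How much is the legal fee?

$54,279.50

Lead counsel: 66.2 × $590 = $39,058.00
Co-counsel: 11.0 × $510 = $5,610.00
Associate: 21.6 × $295 = $6,372.00
Law clerk: 49.8 × $95 = $4,731.00
Subtotal: $55,771.00
Write-off: 15.7 × $95 = $1,491.50
Total: $55,771.00 − $1,491.50 = $54,279.50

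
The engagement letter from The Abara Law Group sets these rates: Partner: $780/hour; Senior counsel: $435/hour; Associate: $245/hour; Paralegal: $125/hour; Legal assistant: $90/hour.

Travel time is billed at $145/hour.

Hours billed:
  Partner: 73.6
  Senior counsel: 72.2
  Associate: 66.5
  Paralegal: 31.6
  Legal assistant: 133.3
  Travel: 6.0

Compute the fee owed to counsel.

Partner: 73.6 × $780 = $57,408.00
Senior counsel: 72.2 × $435 = $31,407.00
Associate: 66.5 × $245 = $16,292.50
Paralegal: 31.6 × $125 = $3,950.00
Legal assistant: 133.3 × $90 = $11,997.00
Subtotal: $57,408.00 + $31,407.00 + $16,292.50 + $3,950.00 + $11,997.00 = $121,054.50
Travel: 6.0 × $145 = $870.00
Total: $121,054.50 + $870.00 = $121,924.50

$121,924.50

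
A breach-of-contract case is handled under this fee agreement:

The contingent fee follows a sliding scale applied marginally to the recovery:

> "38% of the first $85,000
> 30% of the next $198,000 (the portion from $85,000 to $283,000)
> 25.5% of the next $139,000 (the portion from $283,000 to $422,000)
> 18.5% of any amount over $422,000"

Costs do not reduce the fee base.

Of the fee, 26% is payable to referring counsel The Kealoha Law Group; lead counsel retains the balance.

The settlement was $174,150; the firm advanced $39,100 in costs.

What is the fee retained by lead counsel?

Fee base is the gross recovery, $174,150; costs are reimbursed separately.
First $85,000 at 38% = $32,300.00
Remaining $89,150 at 30% = $26,745.00
Fee: $32,300.00 + $26,745.00 = $59,045.00
Referral share: 26% of $59,045.00 = $15,351.70; lead counsel retains $59,045.00 − $15,351.70 = $43,693.30.

$43,693.30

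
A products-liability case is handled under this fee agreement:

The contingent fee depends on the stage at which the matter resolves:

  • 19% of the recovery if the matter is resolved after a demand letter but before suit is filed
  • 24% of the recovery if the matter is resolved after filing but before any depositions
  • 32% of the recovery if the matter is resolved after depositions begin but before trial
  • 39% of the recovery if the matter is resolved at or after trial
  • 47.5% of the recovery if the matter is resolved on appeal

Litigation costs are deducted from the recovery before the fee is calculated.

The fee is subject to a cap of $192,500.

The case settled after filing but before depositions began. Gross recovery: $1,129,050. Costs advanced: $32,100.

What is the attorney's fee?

$192,500.00

Fee base (net of costs): $1,129,050 − $32,100 = $1,096,950
The matter settled after filing but before depositions began, so the 24% rate applies.
$1,096,950 × 24% = $263,268.00
$263,268.00 exceeds the $192,500 cap, so the fee is capped at $192,500.00.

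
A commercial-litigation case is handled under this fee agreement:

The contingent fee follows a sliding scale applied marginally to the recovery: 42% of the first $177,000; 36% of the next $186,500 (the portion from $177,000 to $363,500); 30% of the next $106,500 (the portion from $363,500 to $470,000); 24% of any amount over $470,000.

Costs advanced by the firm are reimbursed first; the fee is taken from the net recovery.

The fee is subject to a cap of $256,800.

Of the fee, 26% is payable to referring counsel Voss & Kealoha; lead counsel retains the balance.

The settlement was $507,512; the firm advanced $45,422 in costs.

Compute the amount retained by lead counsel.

$126,582.18

Fee base (net of costs): $507,512 − $45,422 = $462,090
First $177,000 at 42% = $74,340.00
Next $186,500 at 36% = $67,140.00
Remaining $98,590 at 30% = $29,577.00
Fee: $74,340.00 + $67,140.00 + $29,577.00 = $171,057.00
$171,057.00 is under the $256,800 cap.
Referral share: 26% of $171,057.00 = $44,474.82; lead counsel retains $171,057.00 − $44,474.82 = $126,582.18.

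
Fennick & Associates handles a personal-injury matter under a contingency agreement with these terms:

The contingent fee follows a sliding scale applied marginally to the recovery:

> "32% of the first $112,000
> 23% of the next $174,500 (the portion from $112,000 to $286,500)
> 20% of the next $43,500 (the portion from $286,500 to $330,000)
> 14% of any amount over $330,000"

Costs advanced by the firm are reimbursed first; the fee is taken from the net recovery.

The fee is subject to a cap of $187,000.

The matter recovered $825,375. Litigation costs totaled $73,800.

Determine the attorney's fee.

$143,695.50

Fee base (net of costs): $825,375 − $73,800 = $751,575
First $112,000 at 32% = $35,840.00
Next $174,500 at 23% = $40,135.00
Next $43,500 at 20% = $8,700.00
Remaining $421,575 at 14% = $59,020.50
Fee: $35,840.00 + $40,135.00 + $8,700.00 + $59,020.50 = $143,695.50
$143,695.50 is under the $187,000 cap.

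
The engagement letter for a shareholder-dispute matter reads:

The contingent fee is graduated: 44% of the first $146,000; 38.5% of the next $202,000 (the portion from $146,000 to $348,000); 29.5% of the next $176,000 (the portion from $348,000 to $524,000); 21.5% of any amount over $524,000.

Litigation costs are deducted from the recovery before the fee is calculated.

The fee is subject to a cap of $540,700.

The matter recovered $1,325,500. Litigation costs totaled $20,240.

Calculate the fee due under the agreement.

$361,900.90

Fee base (net of costs): $1,325,500 − $20,240 = $1,305,260
First $146,000 at 44% = $64,240.00
Next $202,000 at 38.5% = $77,770.00
Next $176,000 at 29.5% = $51,920.00
Remaining $781,260 at 21.5% = $167,970.90
Fee: $64,240.00 + $77,770.00 + $51,920.00 + $167,970.90 = $361,900.90
$361,900.90 is under the $540,700 cap.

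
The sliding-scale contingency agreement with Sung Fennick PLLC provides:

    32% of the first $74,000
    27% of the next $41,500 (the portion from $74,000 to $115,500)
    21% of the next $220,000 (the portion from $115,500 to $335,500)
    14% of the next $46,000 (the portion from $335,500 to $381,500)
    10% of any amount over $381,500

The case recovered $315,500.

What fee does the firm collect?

$76,885.00

First $74,000 at 32% = $23,680.00
Next $41,500 at 27% = $11,205.00
Remaining $200,000 at 21% = $42,000.00
Fee: $23,680.00 + $11,205.00 + $42,000.00 = $76,885.00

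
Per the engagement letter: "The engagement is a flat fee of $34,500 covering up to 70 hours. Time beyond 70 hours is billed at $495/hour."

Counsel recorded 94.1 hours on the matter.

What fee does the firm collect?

Flat fee: $34,500.00
Excess hours: 94.1 − 70 = 24.1
Overrun: 24.1 × $495 = $11,929.50
Total: $34,500.00 + $11,929.50 = $46,429.50

$46,429.50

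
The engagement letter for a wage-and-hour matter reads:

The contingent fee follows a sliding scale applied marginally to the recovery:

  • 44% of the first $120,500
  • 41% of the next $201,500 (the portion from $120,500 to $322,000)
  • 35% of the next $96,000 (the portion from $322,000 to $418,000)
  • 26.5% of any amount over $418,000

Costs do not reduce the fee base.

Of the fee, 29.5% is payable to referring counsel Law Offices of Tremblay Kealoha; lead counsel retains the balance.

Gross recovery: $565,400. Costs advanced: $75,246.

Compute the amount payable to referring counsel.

Fee base is the gross recovery, $565,400; costs are reimbursed separately.
First $120,500 at 44% = $53,020.00
Next $201,500 at 41% = $82,615.00
Next $96,000 at 35% = $33,600.00
Remaining $147,400 at 26.5% = $39,061.00
Fee: $53,020.00 + $82,615.00 + $33,600.00 + $39,061.00 = $208,296.00
Referral share: 29.5% of $208,296.00 = $61,447.32; lead counsel retains $208,296.00 − $61,447.32 = $146,848.68.

$61,447.32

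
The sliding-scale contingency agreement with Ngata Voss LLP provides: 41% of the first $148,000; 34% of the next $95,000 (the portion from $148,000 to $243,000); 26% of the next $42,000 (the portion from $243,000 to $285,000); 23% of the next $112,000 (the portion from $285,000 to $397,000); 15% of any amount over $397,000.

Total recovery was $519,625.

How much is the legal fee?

$148,053.75

First $148,000 at 41% = $60,680.00
Next $95,000 at 34% = $32,300.00
Next $42,000 at 26% = $10,920.00
Next $112,000 at 23% = $25,760.00
Remaining $122,625 at 15% = $18,393.75
Fee: $60,680.00 + $32,300.00 + $10,920.00 + $25,760.00 + $18,393.75 = $148,053.75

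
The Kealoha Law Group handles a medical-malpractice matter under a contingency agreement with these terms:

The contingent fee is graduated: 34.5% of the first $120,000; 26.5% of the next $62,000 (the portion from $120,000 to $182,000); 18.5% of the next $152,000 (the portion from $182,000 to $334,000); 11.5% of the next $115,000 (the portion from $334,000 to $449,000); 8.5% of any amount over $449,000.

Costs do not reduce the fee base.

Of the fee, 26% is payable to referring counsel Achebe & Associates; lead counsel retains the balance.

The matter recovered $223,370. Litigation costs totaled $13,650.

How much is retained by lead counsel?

$48,457.75

Fee base is the gross recovery, $223,370; costs are reimbursed separately.
First $120,000 at 34.5% = $41,400.00
Next $62,000 at 26.5% = $16,430.00
Remaining $41,370 at 18.5% = $7,653.45
Fee: $41,400.00 + $16,430.00 + $7,653.45 = $65,483.45
Referral share: 26% of $65,483.45 = $17,025.70; lead counsel retains $65,483.45 − $17,025.70 = $48,457.75.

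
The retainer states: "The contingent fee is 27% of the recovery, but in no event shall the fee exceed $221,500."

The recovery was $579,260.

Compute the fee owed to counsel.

27% of $579,260 = $156,400.20
That is under the $221,500 cap.

$156,400.20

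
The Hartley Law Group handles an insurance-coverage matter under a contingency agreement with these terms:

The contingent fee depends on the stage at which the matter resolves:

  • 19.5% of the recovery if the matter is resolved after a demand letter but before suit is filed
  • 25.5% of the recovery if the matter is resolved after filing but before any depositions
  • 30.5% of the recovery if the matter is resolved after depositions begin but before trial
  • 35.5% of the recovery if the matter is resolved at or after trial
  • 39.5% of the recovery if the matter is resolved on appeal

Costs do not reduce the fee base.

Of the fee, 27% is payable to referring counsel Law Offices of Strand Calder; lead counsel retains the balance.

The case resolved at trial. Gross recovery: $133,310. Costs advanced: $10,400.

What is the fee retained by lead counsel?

$34,547.29

Fee base is the gross recovery, $133,310; costs are reimbursed separately.
The matter resolved at trial, so the 35.5% rate applies.
$133,310 × 35.5% = $47,325.05
Referral share: 27% of $47,325.05 = $12,777.76; lead counsel retains $47,325.05 − $12,777.76 = $34,547.29.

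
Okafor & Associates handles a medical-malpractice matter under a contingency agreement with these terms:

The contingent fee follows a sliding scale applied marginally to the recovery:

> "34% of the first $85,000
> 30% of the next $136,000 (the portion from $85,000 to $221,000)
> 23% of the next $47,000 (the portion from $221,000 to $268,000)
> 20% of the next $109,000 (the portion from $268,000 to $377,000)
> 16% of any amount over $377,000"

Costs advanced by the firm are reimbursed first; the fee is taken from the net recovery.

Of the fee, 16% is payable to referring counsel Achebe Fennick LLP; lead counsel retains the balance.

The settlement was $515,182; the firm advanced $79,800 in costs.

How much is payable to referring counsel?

Fee base (net of costs): $515,182 − $79,800 = $435,382
First $85,000 at 34% = $28,900.00
Next $136,000 at 30% = $40,800.00
Next $47,000 at 23% = $10,810.00
Next $109,000 at 20% = $21,800.00
Remaining $58,382 at 16% = $9,341.12
Fee: $28,900.00 + $40,800.00 + $10,810.00 + $21,800.00 + $9,341.12 = $111,651.12
Referral share: 16% of $111,651.12 = $17,864.18; lead counsel retains $111,651.12 − $17,864.18 = $93,786.94.

$17,864.18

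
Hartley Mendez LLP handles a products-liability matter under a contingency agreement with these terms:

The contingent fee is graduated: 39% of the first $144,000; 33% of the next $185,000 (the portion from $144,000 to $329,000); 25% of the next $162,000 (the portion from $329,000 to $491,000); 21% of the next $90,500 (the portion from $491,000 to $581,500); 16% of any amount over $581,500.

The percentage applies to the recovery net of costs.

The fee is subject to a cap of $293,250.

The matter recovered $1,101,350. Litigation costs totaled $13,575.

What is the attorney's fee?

Fee base (net of costs): $1,101,350 − $13,575 = $1,087,775
First $144,000 at 39% = $56,160.00
Next $185,000 at 33% = $61,050.00
Next $162,000 at 25% = $40,500.00
Next $90,500 at 21% = $19,005.00
Remaining $506,275 at 16% = $81,004.00
Fee: $56,160.00 + $61,050.00 + $40,500.00 + $19,005.00 + $81,004.00 = $257,719.00
$257,719.00 is under the $293,250 cap.

$257,719.00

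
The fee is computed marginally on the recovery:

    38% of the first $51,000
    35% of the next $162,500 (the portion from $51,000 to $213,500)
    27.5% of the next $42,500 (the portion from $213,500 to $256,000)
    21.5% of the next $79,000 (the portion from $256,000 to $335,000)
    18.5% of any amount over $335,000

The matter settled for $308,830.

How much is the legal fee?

$99,300.95

First $51,000 at 38% = $19,380.00
Next $162,500 at 35% = $56,875.00
Next $42,500 at 27.5% = $11,687.50
Remaining $52,830 at 21.5% = $11,358.45
Fee: $19,380.00 + $56,875.00 + $11,687.50 + $11,358.45 = $99,300.95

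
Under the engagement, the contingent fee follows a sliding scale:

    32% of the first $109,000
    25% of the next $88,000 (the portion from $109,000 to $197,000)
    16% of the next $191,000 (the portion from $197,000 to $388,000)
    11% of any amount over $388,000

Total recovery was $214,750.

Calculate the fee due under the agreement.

First $109,000 at 32% = $34,880.00
Next $88,000 at 25% = $22,000.00
Remaining $17,750 at 16% = $2,840.00
Fee: $34,880.00 + $22,000.00 + $2,840.00 = $59,720.00

$59,720.00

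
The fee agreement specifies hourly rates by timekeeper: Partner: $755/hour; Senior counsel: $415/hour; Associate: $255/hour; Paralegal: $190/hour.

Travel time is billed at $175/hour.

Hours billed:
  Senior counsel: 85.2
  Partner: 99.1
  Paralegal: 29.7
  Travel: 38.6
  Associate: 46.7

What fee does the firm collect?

Partner: 99.1 × $755 = $74,820.50
Senior counsel: 85.2 × $415 = $35,358.00
Associate: 46.7 × $255 = $11,908.50
Paralegal: 29.7 × $190 = $5,643.00
Subtotal: $74,820.50 + $35,358.00 + $11,908.50 + $5,643.00 = $127,730.00
Travel: 38.6 × $175 = $6,755.00
Total: $127,730.00 + $6,755.00 = $134,485.00

$134,485.00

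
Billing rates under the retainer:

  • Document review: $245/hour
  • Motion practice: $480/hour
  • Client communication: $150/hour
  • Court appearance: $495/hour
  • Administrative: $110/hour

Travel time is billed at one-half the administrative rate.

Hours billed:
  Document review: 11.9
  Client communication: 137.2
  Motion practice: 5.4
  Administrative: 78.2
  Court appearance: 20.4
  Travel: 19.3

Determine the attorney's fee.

Document review: 11.9 × $245 = $2,915.50
Motion practice: 5.4 × $480 = $2,592.00
Client communication: 137.2 × $150 = $20,580.00
Court appearance: 20.4 × $495 = $10,098.00
Administrative: 78.2 × $110 = $8,602.00
Subtotal: $2,915.50 + $2,592.00 + $20,580.00 + $10,098.00 + $8,602.00 = $44,787.50
Travel: 19.3 × ($110 ÷ 2) = 19.3 × $55.00 = $1,061.50
Total: $44,787.50 + $1,061.50 = $45,849.00

$45,849.00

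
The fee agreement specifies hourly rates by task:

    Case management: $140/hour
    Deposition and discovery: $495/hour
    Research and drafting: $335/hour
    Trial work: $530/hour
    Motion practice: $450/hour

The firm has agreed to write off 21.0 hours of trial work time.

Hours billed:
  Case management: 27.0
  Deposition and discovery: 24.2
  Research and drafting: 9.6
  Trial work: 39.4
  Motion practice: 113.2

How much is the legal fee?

Case management: 27.0 × $140 = $3,780.00
Deposition and discovery: 24.2 × $495 = $11,979.00
Research and drafting: 9.6 × $335 = $3,216.00
Trial work: 39.4 × $530 = $20,882.00
Motion practice: 113.2 × $450 = $50,940.00
Subtotal: $90,797.00
Write-off: 21.0 × $530 = $11,130.00
Total: $90,797.00 − $11,130.00 = $79,667.00

$79,667.00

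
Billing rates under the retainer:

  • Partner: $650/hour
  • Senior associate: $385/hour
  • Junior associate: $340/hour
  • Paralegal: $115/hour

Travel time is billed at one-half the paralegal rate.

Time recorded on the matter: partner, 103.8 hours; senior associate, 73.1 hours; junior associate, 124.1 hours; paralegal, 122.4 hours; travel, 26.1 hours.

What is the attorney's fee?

$153,384.25

Partner: 103.8 × $650 = $67,470.00
Senior associate: 73.1 × $385 = $28,143.50
Junior associate: 124.1 × $340 = $42,194.00
Paralegal: 122.4 × $115 = $14,076.00
Subtotal: $67,470.00 + $28,143.50 + $42,194.00 + $14,076.00 = $151,883.50
Travel: 26.1 × ($115 ÷ 2) = 26.1 × $57.50 = $1,500.75
Total: $151,883.50 + $1,500.75 = $153,384.25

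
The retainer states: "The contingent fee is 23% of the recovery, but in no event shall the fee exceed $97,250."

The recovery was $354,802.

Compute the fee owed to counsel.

23% of $354,802 = $81,604.46
That is under the $97,250 cap.

$81,604.46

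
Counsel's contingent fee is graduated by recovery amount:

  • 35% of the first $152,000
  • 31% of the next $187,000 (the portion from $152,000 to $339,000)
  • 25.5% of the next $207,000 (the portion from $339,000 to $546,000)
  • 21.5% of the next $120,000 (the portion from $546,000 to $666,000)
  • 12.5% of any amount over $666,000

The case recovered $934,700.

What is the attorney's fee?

First $152,000 at 35% = $53,200.00
Next $187,000 at 31% = $57,970.00
Next $207,000 at 25.5% = $52,785.00
Next $120,000 at 21.5% = $25,800.00
Remaining $268,700 at 12.5% = $33,587.50
Fee: $53,200.00 + $57,970.00 + $52,785.00 + $25,800.00 + $33,587.50 = $223,342.50

$223,342.50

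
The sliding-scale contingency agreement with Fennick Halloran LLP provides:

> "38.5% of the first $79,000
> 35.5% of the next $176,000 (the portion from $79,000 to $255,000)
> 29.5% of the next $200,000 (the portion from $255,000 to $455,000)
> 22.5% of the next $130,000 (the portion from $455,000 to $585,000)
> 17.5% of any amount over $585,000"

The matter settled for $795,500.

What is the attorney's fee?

First $79,000 at 38.5% = $30,415.00
Next $176,000 at 35.5% = $62,480.00
Next $200,000 at 29.5% = $59,000.00
Next $130,000 at 22.5% = $29,250.00
Remaining $210,500 at 17.5% = $36,837.50
Fee: $30,415.00 + $62,480.00 + $59,000.00 + $29,250.00 + $36,837.50 = $217,982.50

$217,982.50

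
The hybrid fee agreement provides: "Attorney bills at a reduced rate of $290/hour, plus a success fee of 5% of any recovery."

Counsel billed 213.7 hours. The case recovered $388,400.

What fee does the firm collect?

Hourly: 213.7 × $290 = $61,973.00
Success fee: 5% of $388,400 = $19,420.00
Total: $61,973.00 + $19,420.00 = $81,393.00

$81,393.00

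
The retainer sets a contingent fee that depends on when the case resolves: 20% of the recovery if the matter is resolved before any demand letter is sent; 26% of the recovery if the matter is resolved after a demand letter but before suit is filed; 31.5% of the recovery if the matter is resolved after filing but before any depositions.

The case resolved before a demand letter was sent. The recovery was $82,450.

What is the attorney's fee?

$16,490.00

The matter resolved before a demand letter was sent, so the 20% rate applies.
$82,450 × 20% = $16,490.00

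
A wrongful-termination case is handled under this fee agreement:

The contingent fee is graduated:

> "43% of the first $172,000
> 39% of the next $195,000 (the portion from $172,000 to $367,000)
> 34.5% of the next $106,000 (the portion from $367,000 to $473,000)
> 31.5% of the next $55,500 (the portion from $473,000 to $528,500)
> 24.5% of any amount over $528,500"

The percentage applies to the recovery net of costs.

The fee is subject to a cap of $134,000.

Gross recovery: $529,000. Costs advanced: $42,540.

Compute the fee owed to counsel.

$134,000.00

Fee base (net of costs): $529,000 − $42,540 = $486,460
First $172,000 at 43% = $73,960.00
Next $195,000 at 39% = $76,050.00
Next $106,000 at 34.5% = $36,570.00
Remaining $13,460 at 31.5% = $4,239.90
Fee: $73,960.00 + $76,050.00 + $36,570.00 + $4,239.90 = $190,819.90
$190,819.90 exceeds the $134,000 cap, so the fee is capped at $134,000.00.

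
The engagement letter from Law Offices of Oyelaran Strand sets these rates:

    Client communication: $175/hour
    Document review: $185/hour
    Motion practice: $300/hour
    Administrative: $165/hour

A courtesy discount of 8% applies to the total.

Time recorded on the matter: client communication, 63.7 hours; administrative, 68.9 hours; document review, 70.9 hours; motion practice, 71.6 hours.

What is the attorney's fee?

$52,543.50

Client communication: 63.7 × $175 = $11,147.50
Document review: 70.9 × $185 = $13,116.50
Motion practice: 71.6 × $300 = $21,480.00
Administrative: 68.9 × $165 = $11,368.50
Subtotal: $57,112.50
Less 8% discount: −$4,569.00
Total: $57,112.50 − $4,569.00 = $52,543.50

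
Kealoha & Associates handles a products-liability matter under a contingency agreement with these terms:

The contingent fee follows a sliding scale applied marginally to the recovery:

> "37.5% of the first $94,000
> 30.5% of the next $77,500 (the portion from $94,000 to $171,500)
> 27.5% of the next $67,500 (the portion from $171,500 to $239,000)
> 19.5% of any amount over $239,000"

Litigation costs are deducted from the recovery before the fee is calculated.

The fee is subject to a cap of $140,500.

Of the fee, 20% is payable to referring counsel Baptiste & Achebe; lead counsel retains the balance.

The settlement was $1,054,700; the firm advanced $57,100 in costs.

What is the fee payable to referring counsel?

$28,100.00

Fee base (net of costs): $1,054,700 − $57,100 = $997,600
First $94,000 at 37.5% = $35,250.00
Next $77,500 at 30.5% = $23,637.50
Next $67,500 at 27.5% = $18,562.50
Remaining $758,600 at 19.5% = $147,927.00
Fee: $35,250.00 + $23,637.50 + $18,562.50 + $147,927.00 = $225,377.00
$225,377.00 exceeds the $140,500 cap, so the fee is capped at $140,500.00.
Referral share: 20% of $140,500.00 = $28,100.00; lead counsel retains $140,500.00 − $28,100.00 = $112,400.00.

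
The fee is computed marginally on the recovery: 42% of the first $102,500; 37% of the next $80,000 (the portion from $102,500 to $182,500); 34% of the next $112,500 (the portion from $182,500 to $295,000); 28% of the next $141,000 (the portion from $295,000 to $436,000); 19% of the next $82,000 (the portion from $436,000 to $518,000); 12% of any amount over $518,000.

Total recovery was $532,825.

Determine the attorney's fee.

$167,739.00

First $102,500 at 42% = $43,050.00
Next $80,000 at 37% = $29,600.00
Next $112,500 at 34% = $38,250.00
Next $141,000 at 28% = $39,480.00
Next $82,000 at 19% = $15,580.00
Remaining $14,825 at 12% = $1,779.00
Fee: $43,050.00 + $29,600.00 + $38,250.00 + $39,480.00 + $15,580.00 + $1,779.00 = $167,739.00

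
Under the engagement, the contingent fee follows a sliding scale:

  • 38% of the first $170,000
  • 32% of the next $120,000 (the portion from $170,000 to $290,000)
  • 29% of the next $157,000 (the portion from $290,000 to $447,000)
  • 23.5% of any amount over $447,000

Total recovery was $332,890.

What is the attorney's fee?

$115,438.10

First $170,000 at 38% = $64,600.00
Next $120,000 at 32% = $38,400.00
Remaining $42,890 at 29% = $12,438.10
Fee: $64,600.00 + $38,400.00 + $12,438.10 = $115,438.10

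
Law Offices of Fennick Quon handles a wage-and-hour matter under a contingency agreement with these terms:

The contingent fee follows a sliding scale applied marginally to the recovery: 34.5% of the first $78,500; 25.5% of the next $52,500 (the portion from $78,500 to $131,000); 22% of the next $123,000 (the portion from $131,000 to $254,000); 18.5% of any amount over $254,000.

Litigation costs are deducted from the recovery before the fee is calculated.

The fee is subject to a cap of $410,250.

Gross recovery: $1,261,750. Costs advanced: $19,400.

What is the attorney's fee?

$250,374.75

Fee base (net of costs): $1,261,750 − $19,400 = $1,242,350
First $78,500 at 34.5% = $27,082.50
Next $52,500 at 25.5% = $13,387.50
Next $123,000 at 22% = $27,060.00
Remaining $988,350 at 18.5% = $182,844.75
Fee: $27,082.50 + $13,387.50 + $27,060.00 + $182,844.75 = $250,374.75
$250,374.75 is under the $410,250 cap.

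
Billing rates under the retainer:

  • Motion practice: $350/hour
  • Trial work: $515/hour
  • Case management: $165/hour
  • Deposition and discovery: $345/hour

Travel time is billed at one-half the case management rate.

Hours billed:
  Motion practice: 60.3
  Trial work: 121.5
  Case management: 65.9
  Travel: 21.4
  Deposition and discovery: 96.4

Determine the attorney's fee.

$129,574.50

Motion practice: 60.3 × $350 = $21,105.00
Trial work: 121.5 × $515 = $62,572.50
Case management: 65.9 × $165 = $10,873.50
Deposition and discovery: 96.4 × $345 = $33,258.00
Subtotal: $21,105.00 + $62,572.50 + $10,873.50 + $33,258.00 = $127,809.00
Travel: 21.4 × ($165 ÷ 2) = 21.4 × $82.50 = $1,765.50
Total: $127,809.00 + $1,765.50 = $129,574.50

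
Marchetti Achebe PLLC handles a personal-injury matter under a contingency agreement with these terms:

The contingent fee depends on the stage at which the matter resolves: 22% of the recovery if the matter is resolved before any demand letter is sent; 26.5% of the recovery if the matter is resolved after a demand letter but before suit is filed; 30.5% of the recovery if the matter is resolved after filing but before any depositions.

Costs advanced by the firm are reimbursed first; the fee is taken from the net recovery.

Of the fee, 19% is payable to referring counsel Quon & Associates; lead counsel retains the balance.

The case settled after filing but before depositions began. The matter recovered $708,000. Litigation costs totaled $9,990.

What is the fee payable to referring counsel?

Fee base (net of costs): $708,000 − $9,990 = $698,010
The matter settled after filing but before depositions began, so the 30.5% rate applies.
$698,010 × 30.5% = $212,893.05
Referral share: 19% of $212,893.05 = $40,449.68; lead counsel retains $212,893.05 − $40,449.68 = $172,443.37.

$40,449.68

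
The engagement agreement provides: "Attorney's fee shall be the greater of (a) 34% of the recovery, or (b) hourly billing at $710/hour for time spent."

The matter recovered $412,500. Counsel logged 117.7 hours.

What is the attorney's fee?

(a) 34% of $412,500 = $140,250.00
(b) 117.7 × $710 = $83,567.00
The greater is (a): $140,250.00.

$140,250.00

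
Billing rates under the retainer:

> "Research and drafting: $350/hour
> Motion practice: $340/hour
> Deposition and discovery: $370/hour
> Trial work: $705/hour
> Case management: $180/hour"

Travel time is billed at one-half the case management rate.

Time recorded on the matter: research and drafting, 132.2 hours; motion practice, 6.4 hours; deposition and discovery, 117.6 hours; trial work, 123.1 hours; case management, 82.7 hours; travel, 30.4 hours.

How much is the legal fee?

$196,365.50

Research and drafting: 132.2 × $350 = $46,270.00
Motion practice: 6.4 × $340 = $2,176.00
Deposition and discovery: 117.6 × $370 = $43,512.00
Trial work: 123.1 × $705 = $86,785.50
Case management: 82.7 × $180 = $14,886.00
Subtotal: $46,270.00 + $2,176.00 + $43,512.00 + $86,785.50 + $14,886.00 = $193,629.50
Travel: 30.4 × ($180 ÷ 2) = 30.4 × $90.00 = $2,736.00
Total: $193,629.50 + $2,736.00 = $196,365.50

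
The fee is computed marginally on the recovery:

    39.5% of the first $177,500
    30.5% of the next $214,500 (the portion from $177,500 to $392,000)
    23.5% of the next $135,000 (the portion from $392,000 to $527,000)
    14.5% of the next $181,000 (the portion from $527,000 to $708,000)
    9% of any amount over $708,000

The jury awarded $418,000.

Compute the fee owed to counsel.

First $177,500 at 39.5% = $70,112.50
Next $214,500 at 30.5% = $65,422.50
Remaining $26,000 at 23.5% = $6,110.00
Fee: $70,112.50 + $65,422.50 + $6,110.00 = $141,645.00

$141,645.00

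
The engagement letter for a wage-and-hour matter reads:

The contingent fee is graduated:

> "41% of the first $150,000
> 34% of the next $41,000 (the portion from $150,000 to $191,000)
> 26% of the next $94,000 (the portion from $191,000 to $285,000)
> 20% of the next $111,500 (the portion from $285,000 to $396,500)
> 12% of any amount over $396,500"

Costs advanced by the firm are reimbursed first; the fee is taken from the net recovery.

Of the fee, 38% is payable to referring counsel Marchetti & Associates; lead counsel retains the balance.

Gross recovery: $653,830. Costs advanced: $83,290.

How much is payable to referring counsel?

$54,364.62

Fee base (net of costs): $653,830 − $83,290 = $570,540
First $150,000 at 41% = $61,500.00
Next $41,000 at 34% = $13,940.00
Next $94,000 at 26% = $24,440.00
Next $111,500 at 20% = $22,300.00
Remaining $174,040 at 12% = $20,884.80
Fee: $61,500.00 + $13,940.00 + $24,440.00 + $22,300.00 + $20,884.80 = $143,064.80
Referral share: 38% of $143,064.80 = $54,364.62; lead counsel retains $143,064.80 − $54,364.62 = $88,700.18.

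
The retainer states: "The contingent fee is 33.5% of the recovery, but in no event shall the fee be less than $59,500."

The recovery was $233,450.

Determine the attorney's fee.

33.5% of $233,450 = $78,205.75
That exceeds the $59,500 minimum.

$78,205.75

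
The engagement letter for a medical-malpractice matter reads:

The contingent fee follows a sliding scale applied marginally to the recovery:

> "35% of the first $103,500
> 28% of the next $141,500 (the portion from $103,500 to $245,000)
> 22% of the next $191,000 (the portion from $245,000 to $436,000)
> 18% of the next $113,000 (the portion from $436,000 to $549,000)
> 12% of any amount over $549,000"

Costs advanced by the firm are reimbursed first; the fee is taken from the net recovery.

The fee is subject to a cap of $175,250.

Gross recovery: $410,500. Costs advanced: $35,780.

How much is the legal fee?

Fee base (net of costs): $410,500 − $35,780 = $374,720
First $103,500 at 35% = $36,225.00
Next $141,500 at 28% = $39,620.00
Remaining $129,720 at 22% = $28,538.40
Fee: $36,225.00 + $39,620.00 + $28,538.40 = $104,383.40
$104,383.40 is under the $175,250 cap.

$104,383.40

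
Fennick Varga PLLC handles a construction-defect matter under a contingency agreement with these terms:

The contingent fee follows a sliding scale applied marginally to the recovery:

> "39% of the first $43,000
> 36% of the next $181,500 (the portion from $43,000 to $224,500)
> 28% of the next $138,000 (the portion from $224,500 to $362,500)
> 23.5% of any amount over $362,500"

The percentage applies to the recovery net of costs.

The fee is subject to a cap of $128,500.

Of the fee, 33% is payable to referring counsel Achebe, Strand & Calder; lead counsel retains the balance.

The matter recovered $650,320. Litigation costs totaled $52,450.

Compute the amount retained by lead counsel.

$86,095.00

Fee base (net of costs): $650,320 − $52,450 = $597,870
First $43,000 at 39% = $16,770.00
Next $181,500 at 36% = $65,340.00
Next $138,000 at 28% = $38,640.00
Remaining $235,370 at 23.5% = $55,311.95
Fee: $16,770.00 + $65,340.00 + $38,640.00 + $55,311.95 = $176,061.95
$176,061.95 exceeds the $128,500 cap, so the fee is capped at $128,500.00.
Referral share: 33% of $128,500.00 = $42,405.00; lead counsel retains $128,500.00 − $42,405.00 = $86,095.00.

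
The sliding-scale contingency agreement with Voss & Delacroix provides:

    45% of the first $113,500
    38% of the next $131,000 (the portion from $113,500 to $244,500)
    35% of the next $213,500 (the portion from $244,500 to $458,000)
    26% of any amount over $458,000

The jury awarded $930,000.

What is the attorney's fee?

First $113,500 at 45% = $51,075.00
Next $131,000 at 38% = $49,780.00
Next $213,500 at 35% = $74,725.00
Remaining $472,000 at 26% = $122,720.00
Fee: $51,075.00 + $49,780.00 + $74,725.00 + $122,720.00 = $298,300.00

$298,300.00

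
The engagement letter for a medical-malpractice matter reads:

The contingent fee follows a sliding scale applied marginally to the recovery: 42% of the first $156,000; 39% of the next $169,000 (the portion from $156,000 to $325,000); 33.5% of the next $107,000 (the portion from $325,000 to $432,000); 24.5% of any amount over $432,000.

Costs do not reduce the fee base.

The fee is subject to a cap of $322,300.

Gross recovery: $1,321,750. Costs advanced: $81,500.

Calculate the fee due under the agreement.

Fee base is the gross recovery, $1,321,750; costs are reimbursed separately.
First $156,000 at 42% = $65,520.00
Next $169,000 at 39% = $65,910.00
Next $107,000 at 33.5% = $35,845.00
Remaining $889,750 at 24.5% = $217,988.75
Fee: $65,520.00 + $65,910.00 + $35,845.00 + $217,988.75 = $385,263.75
$385,263.75 exceeds the $322,300 cap, so the fee is capped at $322,300.00.

$322,300.00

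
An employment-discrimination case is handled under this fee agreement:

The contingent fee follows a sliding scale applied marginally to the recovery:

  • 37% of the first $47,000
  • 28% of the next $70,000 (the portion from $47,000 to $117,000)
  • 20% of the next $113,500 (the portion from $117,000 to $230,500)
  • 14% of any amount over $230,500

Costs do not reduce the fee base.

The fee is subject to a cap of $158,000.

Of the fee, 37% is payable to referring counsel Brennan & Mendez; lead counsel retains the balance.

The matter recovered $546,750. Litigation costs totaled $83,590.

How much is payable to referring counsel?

$38,467.05

Fee base is the gross recovery, $546,750; costs are reimbursed separately.
First $47,000 at 37% = $17,390.00
Next $70,000 at 28% = $19,600.00
Next $113,500 at 20% = $22,700.00
Remaining $316,250 at 14% = $44,275.00
Fee: $17,390.00 + $19,600.00 + $22,700.00 + $44,275.00 = $103,965.00
$103,965.00 is under the $158,000 cap.
Referral share: 37% of $103,965.00 = $38,467.05; lead counsel retains $103,965.00 − $38,467.05 = $65,497.95.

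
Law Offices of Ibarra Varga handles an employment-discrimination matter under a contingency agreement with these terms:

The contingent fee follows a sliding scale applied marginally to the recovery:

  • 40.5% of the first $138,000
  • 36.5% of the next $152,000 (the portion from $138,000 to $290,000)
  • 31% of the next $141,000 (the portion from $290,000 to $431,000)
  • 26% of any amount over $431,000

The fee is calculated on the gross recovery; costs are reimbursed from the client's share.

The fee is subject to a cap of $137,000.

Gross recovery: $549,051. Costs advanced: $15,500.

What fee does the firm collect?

$137,000.00

Fee base is the gross recovery, $549,051; costs are reimbursed separately.
First $138,000 at 40.5% = $55,890.00
Next $152,000 at 36.5% = $55,480.00
Next $141,000 at 31% = $43,710.00
Remaining $118,051 at 26% = $30,693.26
Fee: $55,890.00 + $55,480.00 + $43,710.00 + $30,693.26 = $185,773.26
$185,773.26 exceeds the $137,000 cap, so the fee is capped at $137,000.00.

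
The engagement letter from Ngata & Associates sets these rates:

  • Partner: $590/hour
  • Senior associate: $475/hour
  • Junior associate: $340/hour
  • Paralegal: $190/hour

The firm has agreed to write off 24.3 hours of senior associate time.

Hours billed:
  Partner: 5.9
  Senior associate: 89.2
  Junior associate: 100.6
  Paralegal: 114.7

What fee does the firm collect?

Partner: 5.9 × $590 = $3,481.00
Senior associate: 89.2 × $475 = $42,370.00
Junior associate: 100.6 × $340 = $34,204.00
Paralegal: 114.7 × $190 = $21,793.00
Subtotal: $101,848.00
Write-off: 24.3 × $475 = $11,542.50
Total: $101,848.00 − $11,542.50 = $90,305.50

$90,305.50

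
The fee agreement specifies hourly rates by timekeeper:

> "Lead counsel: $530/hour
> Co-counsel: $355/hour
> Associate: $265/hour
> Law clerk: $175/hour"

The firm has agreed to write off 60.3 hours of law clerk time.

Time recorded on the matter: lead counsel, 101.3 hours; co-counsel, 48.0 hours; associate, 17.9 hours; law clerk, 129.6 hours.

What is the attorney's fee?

$87,600.00

Lead counsel: 101.3 × $530 = $53,689.00
Co-counsel: 48.0 × $355 = $17,040.00
Associate: 17.9 × $265 = $4,743.50
Law clerk: 129.6 × $175 = $22,680.00
Subtotal: $98,152.50
Write-off: 60.3 × $175 = $10,552.50
Total: $98,152.50 − $10,552.50 = $87,600.00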